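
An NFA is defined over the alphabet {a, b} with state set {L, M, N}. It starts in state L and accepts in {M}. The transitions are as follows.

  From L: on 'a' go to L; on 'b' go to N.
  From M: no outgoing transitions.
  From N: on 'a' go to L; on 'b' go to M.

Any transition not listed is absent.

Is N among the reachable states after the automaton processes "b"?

Yes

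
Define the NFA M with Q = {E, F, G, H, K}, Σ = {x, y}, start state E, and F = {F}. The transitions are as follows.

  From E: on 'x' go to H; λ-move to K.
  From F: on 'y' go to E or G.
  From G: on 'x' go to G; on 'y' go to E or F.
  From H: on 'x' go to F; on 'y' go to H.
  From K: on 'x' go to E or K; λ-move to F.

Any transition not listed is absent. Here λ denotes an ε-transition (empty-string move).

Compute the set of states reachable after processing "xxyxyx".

Start: ε-closure({E}) = {E, F, K}.
Read 'x': E→{H}, F→∅, K→{E, K}; union {E, H, K}; ε-closure = {E, F, H, K}.
Read 'x': E→{H}, F→∅, H→{F}, K→{E, K}; now {E, F, H, K}.
Read 'y': E→∅, F→{E, G}, H→{H}, K→∅; union {E, G, H}; ε-closure = {E, F, G, H, K}.
Read 'x': E→{H}, F→∅, G→{G}, H→{F}, K→{E, K}; now {E, F, G, H, K}.
Read 'y': E→∅, F→{E, G}, G→{E, F}, H→{H}, K→∅; union {E, F, G, H}; ε-closure = {E, F, G, H, K}.
Read 'x': E→{H}, F→∅, G→{G}, H→{F}, K→{E, K}; now {E, F, G, H, K}.

{E, F, G, H, K}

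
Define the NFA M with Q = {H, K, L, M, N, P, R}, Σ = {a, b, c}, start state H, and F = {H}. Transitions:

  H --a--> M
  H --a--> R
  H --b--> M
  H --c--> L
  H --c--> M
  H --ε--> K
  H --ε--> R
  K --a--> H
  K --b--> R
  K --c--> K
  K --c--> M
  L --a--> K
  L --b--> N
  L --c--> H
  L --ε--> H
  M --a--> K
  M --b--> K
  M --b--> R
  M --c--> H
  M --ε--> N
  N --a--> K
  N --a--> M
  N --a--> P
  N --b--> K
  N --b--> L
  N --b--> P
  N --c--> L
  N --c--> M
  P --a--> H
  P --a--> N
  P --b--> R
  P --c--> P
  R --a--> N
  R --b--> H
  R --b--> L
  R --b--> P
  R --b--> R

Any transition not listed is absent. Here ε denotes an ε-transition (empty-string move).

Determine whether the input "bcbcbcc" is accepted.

Yes

Start: ε-closure({H}) = {H, K, R}.
Read 'b': {H, K, R} → {H, K, L, M, N, P, R}.
Read 'c': {H, K, L, M, N, P, R} → {H, K, L, M, N, P, R}.
Read 'b': {H, K, L, M, N, P, R} → {H, K, L, M, N, P, R}.
Read 'c': {H, K, L, M, N, P, R} → {H, K, L, M, N, P, R}.
Read 'b': {H, K, L, M, N, P, R} → {H, K, L, M, N, P, R}.
Read 'c': {H, K, L, M, N, P, R} → {H, K, L, M, N, P, R}.
Read 'c': {H, K, L, M, N, P, R} → {H, K, L, M, N, P, R}.
The final set {H, K, L, M, N, P, R} contains the accepting state H.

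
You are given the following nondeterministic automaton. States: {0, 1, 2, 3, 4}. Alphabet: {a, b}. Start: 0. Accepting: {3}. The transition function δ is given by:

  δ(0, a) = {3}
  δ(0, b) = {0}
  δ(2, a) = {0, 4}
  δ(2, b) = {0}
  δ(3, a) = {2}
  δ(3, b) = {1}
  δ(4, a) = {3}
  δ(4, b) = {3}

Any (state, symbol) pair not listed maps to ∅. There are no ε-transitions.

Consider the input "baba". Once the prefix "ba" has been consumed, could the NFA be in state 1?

No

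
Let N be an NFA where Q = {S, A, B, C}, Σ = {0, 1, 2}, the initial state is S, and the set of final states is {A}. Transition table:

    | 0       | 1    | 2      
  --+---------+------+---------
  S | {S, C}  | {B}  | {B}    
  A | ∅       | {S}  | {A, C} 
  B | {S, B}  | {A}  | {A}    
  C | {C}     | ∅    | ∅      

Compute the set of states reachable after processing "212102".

{B}

Start in {S}.
Read '2': {S} → {B}.
Read '1': {B} → {A}.
Read '2': {A} → {A, C}.
Read '1': {A, C} → {S}.
Read '0': {S} → {S, C}.
Read '2': {S, C} → {B}.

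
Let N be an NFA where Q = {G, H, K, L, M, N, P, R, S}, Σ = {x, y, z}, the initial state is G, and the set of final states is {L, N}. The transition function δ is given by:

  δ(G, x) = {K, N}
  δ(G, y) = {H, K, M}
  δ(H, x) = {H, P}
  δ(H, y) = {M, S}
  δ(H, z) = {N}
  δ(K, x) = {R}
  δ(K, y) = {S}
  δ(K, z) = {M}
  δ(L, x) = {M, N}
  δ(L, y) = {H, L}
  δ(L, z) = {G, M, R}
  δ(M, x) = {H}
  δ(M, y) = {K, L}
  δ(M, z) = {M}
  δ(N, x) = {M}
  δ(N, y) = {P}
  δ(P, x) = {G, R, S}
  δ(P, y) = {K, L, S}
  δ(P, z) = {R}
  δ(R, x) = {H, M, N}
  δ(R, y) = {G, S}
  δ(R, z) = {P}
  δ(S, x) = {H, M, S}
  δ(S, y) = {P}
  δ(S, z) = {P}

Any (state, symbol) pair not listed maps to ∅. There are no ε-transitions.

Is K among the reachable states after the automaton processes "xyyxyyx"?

No

Start in {G}.
Read 'x': {G} → {K, N}.
Read 'y': {K, N} → {P, S}.
Read 'y': {P, S} → {K, L, P, S}.
Read 'x': {K, L, P, S} → {G, H, M, N, R, S}.
Read 'y': {G, H, M, N, R, S} → {G, H, K, L, M, P, S}.
Read 'y': {G, H, K, L, M, P, S} → {H, K, L, M, P, S}.
Read 'x': {H, K, L, M, P, S} → {G, H, M, N, P, R, S}.
State K is not in {G, H, M, N, P, R, S}.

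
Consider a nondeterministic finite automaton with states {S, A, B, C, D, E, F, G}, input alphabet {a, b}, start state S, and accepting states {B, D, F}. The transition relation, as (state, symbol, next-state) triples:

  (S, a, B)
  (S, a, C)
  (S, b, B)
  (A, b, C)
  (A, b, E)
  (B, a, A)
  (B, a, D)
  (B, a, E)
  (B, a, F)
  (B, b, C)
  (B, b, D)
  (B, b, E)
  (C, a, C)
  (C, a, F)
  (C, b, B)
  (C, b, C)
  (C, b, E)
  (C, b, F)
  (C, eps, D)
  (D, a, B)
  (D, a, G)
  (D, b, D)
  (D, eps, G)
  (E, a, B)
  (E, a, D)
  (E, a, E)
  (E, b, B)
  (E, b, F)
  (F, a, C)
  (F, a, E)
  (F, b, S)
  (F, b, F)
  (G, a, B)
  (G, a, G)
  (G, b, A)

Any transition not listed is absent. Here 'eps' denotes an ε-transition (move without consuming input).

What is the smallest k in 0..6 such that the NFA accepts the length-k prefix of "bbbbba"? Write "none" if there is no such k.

Start in {S}.
Read 'b': {S} → {B}.
None of the earlier sets intersect F, but {B} does.

1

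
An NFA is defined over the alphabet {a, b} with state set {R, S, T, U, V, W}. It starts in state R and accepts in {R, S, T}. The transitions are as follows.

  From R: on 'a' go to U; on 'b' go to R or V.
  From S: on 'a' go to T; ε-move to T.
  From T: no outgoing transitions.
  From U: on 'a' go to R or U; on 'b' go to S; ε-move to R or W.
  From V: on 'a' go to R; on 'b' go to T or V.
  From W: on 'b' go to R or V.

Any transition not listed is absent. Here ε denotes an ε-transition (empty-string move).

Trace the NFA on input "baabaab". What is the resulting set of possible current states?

Start in {R}.
Read 'b': R→{R, V}; now {R, V}.
Read 'a': R→{U}, V→{R}; union {R, U}; ε-closure = {R, U, W}.
Read 'a': R→{U}, U→{R, U}, W→∅; union {R, U}; ε-closure = {R, U, W}.
Read 'b': R→{R, V}, U→{S}, W→{R, V}; union {R, S, V}; ε-closure = {R, S, T, V}.
Read 'a': R→{U}, S→{T}, T→∅, V→{R}; union {R, T, U}; ε-closure = {R, T, U, W}.
Read 'a': R→{U}, T→∅, U→{R, U}, W→∅; union {R, U}; ε-closure = {R, U, W}.
Read 'b': R→{R, V}, U→{S}, W→{R, V}; union {R, S, V}; ε-closure = {R, S, T, V}.

{R, S, T, V}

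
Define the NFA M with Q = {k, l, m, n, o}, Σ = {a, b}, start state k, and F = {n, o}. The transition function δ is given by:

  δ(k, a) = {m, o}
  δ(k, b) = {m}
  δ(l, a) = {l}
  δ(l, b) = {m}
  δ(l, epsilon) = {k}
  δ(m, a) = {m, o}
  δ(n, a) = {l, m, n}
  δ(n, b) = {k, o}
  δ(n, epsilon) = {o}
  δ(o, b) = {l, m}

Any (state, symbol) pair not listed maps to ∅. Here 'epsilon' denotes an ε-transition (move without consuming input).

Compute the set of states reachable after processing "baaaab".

{k, l, m}

Start in {k}.
Read 'b': {k} → {m}.
Read 'a': {m} → {m, o}.
Read 'a': {m, o} → {m, o}.
Read 'a': {m, o} → {m, o}.
Read 'a': {m, o} → {m, o}.
Read 'b': {m, o} → {k, l, m}.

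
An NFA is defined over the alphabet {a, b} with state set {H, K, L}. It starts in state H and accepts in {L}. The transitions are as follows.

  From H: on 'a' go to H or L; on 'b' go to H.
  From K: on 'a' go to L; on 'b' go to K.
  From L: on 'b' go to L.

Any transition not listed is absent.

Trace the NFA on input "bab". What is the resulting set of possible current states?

Start in {H}.
Read 'b': H→{H}; now {H}.
Read 'a': H→{H, L}; now {H, L}.
Read 'b': H→{H}, L→{L}; now {H, L}.

{H, L}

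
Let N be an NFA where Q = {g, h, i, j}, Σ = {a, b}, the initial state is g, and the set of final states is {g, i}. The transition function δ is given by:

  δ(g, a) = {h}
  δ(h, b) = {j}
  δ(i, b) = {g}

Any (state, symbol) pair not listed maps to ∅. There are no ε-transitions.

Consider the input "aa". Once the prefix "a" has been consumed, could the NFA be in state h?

Yes

Start in {g}.
Read 'a': {g} → {h}.
State h is in {h}.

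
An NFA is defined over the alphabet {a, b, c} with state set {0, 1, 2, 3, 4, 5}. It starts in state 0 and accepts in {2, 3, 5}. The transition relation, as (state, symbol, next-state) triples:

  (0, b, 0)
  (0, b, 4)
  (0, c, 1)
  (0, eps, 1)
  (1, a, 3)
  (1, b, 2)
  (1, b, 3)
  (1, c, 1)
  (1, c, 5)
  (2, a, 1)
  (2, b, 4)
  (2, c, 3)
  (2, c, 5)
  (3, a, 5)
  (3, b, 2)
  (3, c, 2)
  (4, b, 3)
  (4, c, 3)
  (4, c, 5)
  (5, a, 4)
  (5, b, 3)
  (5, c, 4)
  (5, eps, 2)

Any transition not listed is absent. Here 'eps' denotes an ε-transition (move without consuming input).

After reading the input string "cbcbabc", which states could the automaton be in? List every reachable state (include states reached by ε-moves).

{2, 3, 5}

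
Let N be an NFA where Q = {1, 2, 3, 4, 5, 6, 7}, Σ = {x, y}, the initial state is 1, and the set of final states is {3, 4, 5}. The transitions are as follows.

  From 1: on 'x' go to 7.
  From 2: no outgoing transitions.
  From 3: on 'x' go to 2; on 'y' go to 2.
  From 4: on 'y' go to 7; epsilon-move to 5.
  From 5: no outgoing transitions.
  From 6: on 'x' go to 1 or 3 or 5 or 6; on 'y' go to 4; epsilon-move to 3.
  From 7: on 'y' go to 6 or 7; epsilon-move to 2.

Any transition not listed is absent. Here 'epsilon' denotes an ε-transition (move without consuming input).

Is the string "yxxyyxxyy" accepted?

No

Start in {1}.
Read 'y': 1→∅; now ∅.
The set is empty and remains empty for the remaining 8 symbols.
The final set ∅ contains no accepting state.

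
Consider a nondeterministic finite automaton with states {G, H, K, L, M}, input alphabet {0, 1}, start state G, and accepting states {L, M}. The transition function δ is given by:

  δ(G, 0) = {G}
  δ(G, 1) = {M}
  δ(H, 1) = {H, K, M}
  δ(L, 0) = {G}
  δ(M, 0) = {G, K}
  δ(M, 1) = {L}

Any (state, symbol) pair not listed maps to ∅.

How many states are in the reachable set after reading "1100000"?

Start in {G}.
Read '1': {G} → {M}.
Read '1': {M} → {L}.
Read '0': {L} → {G}.
Read '0': {G} → {G}.
Read '0': {G} → {G}.
Read '0': {G} → {G}.
Read '0': {G} → {G}.
That set has 1 state.

1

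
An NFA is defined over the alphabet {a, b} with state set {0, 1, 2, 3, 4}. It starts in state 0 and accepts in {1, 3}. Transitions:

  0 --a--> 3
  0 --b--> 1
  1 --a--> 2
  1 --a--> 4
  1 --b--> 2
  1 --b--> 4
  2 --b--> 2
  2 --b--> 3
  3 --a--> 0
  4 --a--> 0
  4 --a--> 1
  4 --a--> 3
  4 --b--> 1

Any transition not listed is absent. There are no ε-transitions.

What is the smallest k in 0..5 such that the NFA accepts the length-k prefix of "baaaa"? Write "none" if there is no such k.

1

Start in {0}.
Read 'b': 0→{1}; now {1}.
None of the earlier sets intersect F, but {1} does.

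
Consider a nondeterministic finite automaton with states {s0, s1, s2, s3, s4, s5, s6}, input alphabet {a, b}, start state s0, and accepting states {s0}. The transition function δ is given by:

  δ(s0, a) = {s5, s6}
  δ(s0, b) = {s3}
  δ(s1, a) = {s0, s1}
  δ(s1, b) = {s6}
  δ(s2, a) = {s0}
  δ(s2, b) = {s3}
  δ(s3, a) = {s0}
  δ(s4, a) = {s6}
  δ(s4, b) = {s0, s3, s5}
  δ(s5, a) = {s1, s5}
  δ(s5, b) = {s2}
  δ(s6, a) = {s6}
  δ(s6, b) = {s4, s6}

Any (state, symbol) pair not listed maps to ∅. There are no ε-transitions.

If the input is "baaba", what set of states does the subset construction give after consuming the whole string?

Start in {s0}.
Read 'b': s0→{s3}; now {s3}.
Read 'a': s3→{s0}; now {s0}.
Read 'a': s0→{s5, s6}; now {s5, s6}.
Read 'b': s5→{s2}, s6→{s4, s6}; now {s2, s4, s6}.
Read 'a': s2→{s0}, s4→{s6}, s6→{s6}; now {s0, s6}.

{s0, s6}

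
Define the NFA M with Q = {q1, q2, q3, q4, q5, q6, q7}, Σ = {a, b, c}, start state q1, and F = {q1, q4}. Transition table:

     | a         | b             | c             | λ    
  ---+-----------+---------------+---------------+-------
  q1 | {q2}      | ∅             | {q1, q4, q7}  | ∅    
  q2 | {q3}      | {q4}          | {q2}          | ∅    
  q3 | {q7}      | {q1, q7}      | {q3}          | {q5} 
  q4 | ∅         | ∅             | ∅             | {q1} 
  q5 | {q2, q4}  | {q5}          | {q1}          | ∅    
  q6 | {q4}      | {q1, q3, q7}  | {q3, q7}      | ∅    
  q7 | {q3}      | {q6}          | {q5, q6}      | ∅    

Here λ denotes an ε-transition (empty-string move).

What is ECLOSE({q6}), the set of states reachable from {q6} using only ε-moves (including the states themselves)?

Begin with {q6}.
No ε-moves leave this set, so the closure equals the set itself.

{q6}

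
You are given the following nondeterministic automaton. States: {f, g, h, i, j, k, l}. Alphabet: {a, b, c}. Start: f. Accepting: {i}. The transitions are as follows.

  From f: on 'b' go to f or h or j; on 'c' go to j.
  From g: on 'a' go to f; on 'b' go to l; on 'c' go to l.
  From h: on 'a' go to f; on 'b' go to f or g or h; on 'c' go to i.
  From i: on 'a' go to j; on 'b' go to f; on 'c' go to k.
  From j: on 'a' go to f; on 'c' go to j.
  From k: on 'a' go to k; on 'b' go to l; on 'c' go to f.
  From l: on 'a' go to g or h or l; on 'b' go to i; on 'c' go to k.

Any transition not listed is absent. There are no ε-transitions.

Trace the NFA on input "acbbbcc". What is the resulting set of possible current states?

Start in {f}.
Read 'a': {f} → ∅.
The set is empty and remains empty for the remaining 6 symbols.

∅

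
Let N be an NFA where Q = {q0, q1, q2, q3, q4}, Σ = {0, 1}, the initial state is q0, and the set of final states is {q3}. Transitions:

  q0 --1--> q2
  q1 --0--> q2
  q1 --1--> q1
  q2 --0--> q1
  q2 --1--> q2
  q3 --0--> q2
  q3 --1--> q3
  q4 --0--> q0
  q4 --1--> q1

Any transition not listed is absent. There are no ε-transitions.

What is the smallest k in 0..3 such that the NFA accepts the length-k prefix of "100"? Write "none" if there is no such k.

Start in {q0}.
Read '1': q0→{q2}; now {q2}.
Read '0': q2→{q1}; now {q1}.
Read '0': q1→{q2}; now {q2}.
No reachable set along the way intersects F.

none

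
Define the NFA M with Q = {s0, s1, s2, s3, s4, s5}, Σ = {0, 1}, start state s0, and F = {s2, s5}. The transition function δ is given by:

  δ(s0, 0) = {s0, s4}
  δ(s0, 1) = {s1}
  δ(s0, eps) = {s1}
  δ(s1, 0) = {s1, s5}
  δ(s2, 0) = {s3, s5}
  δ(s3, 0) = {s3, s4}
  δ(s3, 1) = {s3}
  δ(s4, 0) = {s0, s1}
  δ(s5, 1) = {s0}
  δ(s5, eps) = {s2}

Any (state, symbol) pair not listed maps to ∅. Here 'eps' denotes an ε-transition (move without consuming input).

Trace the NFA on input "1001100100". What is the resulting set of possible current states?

{s0, s1, s2, s3, s4, s5}

Start: ε-closure({s0}) = {s0, s1}.
Read '1': {s0, s1} → {s1}.
Read '0': {s1} → {s1, s2, s5}.
Read '0': {s1, s2, s5} → {s1, s2, s3, s5}.
Read '1': {s1, s2, s3, s5} → {s0, s1, s3}.
Read '1': {s0, s1, s3} → {s1, s3}.
Read '0': {s1, s3} → {s1, s2, s3, s4, s5}.
Read '0': {s1, s2, s3, s4, s5} → {s0, s1, s2, s3, s4, s5}.
Read '1': {s0, s1, s2, s3, s4, s5} → {s0, s1, s3}.
Read '0': {s0, s1, s3} → {s0, s1, s2, s3, s4, s5}.
Read '0': {s0, s1, s2, s3, s4, s5} → {s0, s1, s2, s3, s4, s5}.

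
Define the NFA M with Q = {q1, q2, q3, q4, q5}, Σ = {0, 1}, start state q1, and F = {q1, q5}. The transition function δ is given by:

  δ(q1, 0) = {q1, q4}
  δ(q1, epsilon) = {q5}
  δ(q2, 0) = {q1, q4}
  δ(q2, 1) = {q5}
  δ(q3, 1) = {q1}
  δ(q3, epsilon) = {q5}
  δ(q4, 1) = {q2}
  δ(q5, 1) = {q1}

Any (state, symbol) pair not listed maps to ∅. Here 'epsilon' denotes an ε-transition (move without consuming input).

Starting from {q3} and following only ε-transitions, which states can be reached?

{q3, q5}

Begin with {q3}.
ε-move q3 → q5; add q5.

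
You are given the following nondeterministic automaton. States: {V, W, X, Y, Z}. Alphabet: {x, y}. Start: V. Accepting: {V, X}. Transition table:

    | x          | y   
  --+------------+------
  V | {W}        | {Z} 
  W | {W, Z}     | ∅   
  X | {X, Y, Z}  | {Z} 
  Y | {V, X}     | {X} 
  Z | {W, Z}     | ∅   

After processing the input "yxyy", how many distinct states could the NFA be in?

0

Start in {V}.
Read 'y': V→{Z}; now {Z}.
Read 'x': Z→{W, Z}; now {W, Z}.
Read 'y': W→∅, Z→∅; now ∅.
The set is empty and remains empty for the remaining 1 symbol.
That set has 0 states.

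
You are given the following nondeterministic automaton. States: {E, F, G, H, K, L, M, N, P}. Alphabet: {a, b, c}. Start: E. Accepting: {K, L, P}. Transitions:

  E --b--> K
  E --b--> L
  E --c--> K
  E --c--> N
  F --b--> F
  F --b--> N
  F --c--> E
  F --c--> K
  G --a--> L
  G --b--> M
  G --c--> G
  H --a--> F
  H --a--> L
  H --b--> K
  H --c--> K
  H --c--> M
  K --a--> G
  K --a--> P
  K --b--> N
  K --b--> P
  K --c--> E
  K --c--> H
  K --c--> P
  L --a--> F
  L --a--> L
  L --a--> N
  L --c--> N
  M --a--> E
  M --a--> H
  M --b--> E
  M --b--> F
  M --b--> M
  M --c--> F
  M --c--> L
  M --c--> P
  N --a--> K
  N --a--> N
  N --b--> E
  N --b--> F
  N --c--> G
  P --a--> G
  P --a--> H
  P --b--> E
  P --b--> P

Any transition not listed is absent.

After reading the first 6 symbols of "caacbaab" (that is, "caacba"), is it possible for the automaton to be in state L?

Yes

Start in {E}.
Read 'c': E→{K, N}; now {K, N}.
Read 'a': K→{G, P}, N→{K, N}; now {G, K, N, P}.
Read 'a': G→{L}, K→{G, P}, N→{K, N}, P→{G, H}; now {G, H, K, L, N, P}.
Read 'c': G→{G}, H→{K, M}, K→{E, H, P}, L→{N}, N→{G}, P→∅; now {E, G, H, K, M, N, P}.
Read 'b': E→{K, L}, G→{M}, H→{K}, K→{N, P}, M→{E, F, M}, N→{E, F}, P→{E, P}; now {E, F, K, L, M, N, P}.
Read 'a': E→∅, F→∅, K→{G, P}, L→{F, L, N}, M→{E, H}, N→{K, N}, P→{G, H}; now {E, F, G, H, K, L, N, P}.
State L is in {E, F, G, H, K, L, N, P}.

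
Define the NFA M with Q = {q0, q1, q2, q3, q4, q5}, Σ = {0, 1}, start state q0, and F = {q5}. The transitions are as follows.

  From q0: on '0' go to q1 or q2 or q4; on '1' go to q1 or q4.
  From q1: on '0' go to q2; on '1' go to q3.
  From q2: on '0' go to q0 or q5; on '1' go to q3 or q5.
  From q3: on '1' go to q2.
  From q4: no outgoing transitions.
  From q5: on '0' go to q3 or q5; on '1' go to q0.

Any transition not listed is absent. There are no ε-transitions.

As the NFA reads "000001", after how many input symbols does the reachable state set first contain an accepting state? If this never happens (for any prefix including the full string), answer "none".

2

Start in {q0}.
Read '0': q0→{q1, q2, q4}; now {q1, q2, q4}.
Read '0': q1→{q2}, q2→{q0, q5}, q4→∅; now {q0, q2, q5}.
None of the earlier sets intersect F, but {q0, q2, q5} does.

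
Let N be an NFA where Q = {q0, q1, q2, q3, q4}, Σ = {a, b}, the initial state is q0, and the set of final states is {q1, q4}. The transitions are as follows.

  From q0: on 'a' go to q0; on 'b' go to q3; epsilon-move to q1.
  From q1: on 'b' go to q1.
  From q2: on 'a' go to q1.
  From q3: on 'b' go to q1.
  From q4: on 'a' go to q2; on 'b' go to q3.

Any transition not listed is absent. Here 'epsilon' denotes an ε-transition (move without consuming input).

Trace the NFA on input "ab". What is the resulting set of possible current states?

{q1, q3}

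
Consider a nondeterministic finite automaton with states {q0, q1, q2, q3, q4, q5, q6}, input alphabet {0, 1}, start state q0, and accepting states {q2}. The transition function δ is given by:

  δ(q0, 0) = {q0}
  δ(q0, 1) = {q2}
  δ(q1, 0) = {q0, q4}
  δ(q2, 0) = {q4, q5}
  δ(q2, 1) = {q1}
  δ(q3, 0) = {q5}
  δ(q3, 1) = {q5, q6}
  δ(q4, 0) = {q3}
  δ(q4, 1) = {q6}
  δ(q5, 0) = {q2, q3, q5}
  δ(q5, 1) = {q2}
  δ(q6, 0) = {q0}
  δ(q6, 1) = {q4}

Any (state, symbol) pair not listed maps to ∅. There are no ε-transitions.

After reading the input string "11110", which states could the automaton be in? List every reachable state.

∅

Start in {q0}.
Read '1': {q0} → {q2}.
Read '1': {q2} → {q1}.
Read '1': {q1} → ∅.
The set is empty and remains empty for the remaining 2 symbols.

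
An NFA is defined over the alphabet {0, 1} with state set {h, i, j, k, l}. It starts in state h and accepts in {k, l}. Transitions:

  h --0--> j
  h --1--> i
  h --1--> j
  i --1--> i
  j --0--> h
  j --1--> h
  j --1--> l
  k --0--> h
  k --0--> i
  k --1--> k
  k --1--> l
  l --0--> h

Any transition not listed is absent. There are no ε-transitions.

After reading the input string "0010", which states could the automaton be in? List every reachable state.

Start in {h}.
Read '0': h→{j}; now {j}.
Read '0': j→{h}; now {h}.
Read '1': h→{i, j}; now {i, j}.
Read '0': i→∅, j→{h}; now {h}.

{h}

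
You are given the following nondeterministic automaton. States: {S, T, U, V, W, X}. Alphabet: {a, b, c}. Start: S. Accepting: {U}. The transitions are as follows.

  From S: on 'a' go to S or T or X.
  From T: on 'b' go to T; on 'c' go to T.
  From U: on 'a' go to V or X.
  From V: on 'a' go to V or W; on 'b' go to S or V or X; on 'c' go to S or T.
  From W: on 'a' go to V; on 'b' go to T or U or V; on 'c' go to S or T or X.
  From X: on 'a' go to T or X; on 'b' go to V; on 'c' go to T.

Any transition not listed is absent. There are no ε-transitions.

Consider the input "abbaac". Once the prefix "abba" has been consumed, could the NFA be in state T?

Yes

Start in {S}.
Read 'a': {S} → {S, T, X}.
Read 'b': {S, T, X} → {T, V}.
Read 'b': {T, V} → {S, T, V, X}.
Read 'a': {S, T, V, X} → {S, T, V, W, X}.
State T is in {S, T, V, W, X}.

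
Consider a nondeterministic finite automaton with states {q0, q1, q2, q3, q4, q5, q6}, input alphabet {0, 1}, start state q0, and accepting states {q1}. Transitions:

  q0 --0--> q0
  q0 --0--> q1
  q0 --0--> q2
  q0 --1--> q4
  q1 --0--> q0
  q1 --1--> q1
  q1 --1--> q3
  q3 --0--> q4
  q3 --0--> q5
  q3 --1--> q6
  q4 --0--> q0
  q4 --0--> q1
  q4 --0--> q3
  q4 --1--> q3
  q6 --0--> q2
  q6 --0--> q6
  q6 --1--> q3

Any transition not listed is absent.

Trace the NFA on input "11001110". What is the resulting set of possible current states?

{q0, q2, q4, q5, q6}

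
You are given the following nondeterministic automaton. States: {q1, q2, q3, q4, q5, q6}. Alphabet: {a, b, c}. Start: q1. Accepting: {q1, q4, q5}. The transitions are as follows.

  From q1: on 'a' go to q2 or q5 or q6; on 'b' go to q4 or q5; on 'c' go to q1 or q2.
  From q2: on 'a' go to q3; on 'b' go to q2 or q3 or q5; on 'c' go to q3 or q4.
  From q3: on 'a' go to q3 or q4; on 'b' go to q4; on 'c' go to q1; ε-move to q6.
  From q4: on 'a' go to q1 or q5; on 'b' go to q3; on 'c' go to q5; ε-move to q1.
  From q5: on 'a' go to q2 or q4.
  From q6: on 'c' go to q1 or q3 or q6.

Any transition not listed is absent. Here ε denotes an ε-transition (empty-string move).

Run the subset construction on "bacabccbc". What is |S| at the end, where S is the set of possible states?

Start in {q1}.
Read 'b': q1→{q4, q5}; union {q4, q5}; ε-closure = {q1, q4, q5}.
Read 'a': q1→{q2, q5, q6}, q4→{q1, q5}, q5→{q2, q4}; now {q1, q2, q4, q5, q6}.
Read 'c': q1→{q1, q2}, q2→{q3, q4}, q4→{q5}, q5→∅, q6→{q1, q3, q6}; now {q1, q2, q3, q4, q5, q6}.
Read 'a': q1→{q2, q5, q6}, q2→{q3}, q3→{q3, q4}, q4→{q1, q5}, q5→{q2, q4}, q6→∅; now {q1, q2, q3, q4, q5, q6}.
Read 'b': q1→{q4, q5}, q2→{q2, q3, q5}, q3→{q4}, q4→{q3}, q5→∅, q6→∅; union {q2, q3, q4, q5}; ε-closure = {q1, q2, q3, q4, q5, q6}.
Read 'c': q1→{q1, q2}, q2→{q3, q4}, q3→{q1}, q4→{q5}, q5→∅, q6→{q1, q3, q6}; now {q1, q2, q3, q4, q5, q6}.
Read 'c': q1→{q1, q2}, q2→{q3, q4}, q3→{q1}, q4→{q5}, q5→∅, q6→{q1, q3, q6}; now {q1, q2, q3, q4, q5, q6}.
Read 'b': q1→{q4, q5}, q2→{q2, q3, q5}, q3→{q4}, q4→{q3}, q5→∅, q6→∅; union {q2, q3, q4, q5}; ε-closure = {q1, q2, q3, q4, q5, q6}.
Read 'c': q1→{q1, q2}, q2→{q3, q4}, q3→{q1}, q4→{q5}, q5→∅, q6→{q1, q3, q6}; now {q1, q2, q3, q4, q5, q6}.
That set has 6 states.

6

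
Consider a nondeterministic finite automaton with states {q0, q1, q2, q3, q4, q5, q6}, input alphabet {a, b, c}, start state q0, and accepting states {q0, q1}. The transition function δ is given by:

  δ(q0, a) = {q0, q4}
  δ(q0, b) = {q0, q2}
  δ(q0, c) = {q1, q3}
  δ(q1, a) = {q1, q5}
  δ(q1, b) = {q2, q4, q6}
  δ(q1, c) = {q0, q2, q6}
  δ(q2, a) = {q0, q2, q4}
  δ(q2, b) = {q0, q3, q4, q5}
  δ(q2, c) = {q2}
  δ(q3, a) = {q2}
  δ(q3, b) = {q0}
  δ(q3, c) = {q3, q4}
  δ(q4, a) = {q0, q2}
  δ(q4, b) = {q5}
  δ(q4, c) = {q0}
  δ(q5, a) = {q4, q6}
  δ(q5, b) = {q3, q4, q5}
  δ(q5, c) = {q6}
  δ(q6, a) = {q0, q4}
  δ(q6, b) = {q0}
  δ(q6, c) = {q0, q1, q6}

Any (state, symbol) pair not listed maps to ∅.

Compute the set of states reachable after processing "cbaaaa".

{q0, q2, q4}

Start in {q0}.
Read 'c': {q0} → {q1, q3}.
Read 'b': {q1, q3} → {q0, q2, q4, q6}.
Read 'a': {q0, q2, q4, q6} → {q0, q2, q4}.
Read 'a': {q0, q2, q4} → {q0, q2, q4}.
Read 'a': {q0, q2, q4} → {q0, q2, q4}.
Read 'a': {q0, q2, q4} → {q0, q2, q4}.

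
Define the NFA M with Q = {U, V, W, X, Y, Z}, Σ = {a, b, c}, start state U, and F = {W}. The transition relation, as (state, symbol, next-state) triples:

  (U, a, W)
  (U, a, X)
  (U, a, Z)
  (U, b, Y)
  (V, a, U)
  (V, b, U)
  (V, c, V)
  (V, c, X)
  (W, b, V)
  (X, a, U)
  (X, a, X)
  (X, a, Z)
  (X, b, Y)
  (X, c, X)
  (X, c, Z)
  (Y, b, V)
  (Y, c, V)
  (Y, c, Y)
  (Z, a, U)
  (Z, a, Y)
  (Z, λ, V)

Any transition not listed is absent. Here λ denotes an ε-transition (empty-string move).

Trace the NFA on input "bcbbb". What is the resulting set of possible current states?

{V, Y}

Start in {U}.
Read 'b': U→{Y}; now {Y}.
Read 'c': Y→{V, Y}; now {V, Y}.
Read 'b': V→{U}, Y→{V}; now {U, V}.
Read 'b': U→{Y}, V→{U}; now {U, Y}.
Read 'b': U→{Y}, Y→{V}; now {V, Y}.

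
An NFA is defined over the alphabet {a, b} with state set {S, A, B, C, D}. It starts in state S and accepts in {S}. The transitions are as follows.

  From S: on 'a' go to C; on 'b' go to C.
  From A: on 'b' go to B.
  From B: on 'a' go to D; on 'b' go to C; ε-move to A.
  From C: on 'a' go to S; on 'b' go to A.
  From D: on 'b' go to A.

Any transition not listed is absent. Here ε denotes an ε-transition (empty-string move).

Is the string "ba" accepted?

Start in {S}.
Read 'b': {S} → {C}.
Read 'a': {C} → {S}.
The final set {S} contains the accepting state S.

Yes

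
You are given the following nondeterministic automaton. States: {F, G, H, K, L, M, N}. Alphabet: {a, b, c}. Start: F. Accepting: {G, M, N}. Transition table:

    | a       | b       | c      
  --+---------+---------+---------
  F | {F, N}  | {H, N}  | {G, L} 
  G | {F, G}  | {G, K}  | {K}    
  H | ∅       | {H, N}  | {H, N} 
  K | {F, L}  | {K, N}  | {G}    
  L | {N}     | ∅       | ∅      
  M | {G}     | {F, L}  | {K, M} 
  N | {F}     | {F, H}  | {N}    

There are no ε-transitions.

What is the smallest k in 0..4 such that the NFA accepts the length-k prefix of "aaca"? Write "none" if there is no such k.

1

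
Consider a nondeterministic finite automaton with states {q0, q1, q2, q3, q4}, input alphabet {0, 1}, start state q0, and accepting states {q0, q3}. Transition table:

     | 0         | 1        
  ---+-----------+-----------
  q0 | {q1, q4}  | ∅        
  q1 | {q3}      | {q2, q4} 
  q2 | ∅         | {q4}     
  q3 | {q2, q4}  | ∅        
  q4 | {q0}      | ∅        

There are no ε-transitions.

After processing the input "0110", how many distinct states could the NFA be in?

1

Start in {q0}.
Read '0': q0→{q1, q4}; now {q1, q4}.
Read '1': q1→{q2, q4}, q4→∅; now {q2, q4}.
Read '1': q2→{q4}, q4→∅; now {q4}.
Read '0': q4→{q0}; now {q0}.
That set has 1 state.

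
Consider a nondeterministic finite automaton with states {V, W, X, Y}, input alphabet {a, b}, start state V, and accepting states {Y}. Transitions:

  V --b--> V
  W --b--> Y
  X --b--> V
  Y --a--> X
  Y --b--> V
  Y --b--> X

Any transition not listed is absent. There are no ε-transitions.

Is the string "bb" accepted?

No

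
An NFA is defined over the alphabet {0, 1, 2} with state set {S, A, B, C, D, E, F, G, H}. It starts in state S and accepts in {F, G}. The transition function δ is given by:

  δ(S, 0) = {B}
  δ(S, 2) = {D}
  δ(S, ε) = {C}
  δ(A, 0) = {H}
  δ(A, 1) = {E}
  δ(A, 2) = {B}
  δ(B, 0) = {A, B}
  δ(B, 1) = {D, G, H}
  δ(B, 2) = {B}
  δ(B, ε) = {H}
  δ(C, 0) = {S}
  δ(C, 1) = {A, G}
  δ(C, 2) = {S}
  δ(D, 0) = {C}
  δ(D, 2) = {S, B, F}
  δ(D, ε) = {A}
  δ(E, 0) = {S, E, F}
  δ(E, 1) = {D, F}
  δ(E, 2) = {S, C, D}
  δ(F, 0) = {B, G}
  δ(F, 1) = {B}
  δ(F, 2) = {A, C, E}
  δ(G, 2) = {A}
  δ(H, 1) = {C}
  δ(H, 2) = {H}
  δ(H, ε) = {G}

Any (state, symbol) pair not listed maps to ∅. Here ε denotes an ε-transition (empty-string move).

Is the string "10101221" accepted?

Start: ε-closure({S}) = {S, C}.
Read '1': {S, C} → {A, G}.
Read '0': {A, G} → {G, H}.
Read '1': {G, H} → {C}.
Read '0': {C} → {S, C}.
Read '1': {S, C} → {A, G}.
Read '2': {A, G} → {A, B, G, H}.
Read '2': {A, B, G, H} → {A, B, G, H}.
Read '1': {A, B, G, H} → {A, C, D, E, G, H}.
The final set {A, C, D, E, G, H} contains the accepting state G.

Yes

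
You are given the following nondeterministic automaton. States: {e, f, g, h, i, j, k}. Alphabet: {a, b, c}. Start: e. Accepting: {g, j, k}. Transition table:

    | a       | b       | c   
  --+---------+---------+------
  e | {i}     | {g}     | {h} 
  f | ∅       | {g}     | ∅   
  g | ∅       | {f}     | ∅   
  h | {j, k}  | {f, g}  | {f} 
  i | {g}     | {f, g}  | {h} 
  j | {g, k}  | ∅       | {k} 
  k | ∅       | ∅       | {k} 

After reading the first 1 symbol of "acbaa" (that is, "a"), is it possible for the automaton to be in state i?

Yes

Start in {e}.
Read 'a': {e} → {i}.
State i is in {i}.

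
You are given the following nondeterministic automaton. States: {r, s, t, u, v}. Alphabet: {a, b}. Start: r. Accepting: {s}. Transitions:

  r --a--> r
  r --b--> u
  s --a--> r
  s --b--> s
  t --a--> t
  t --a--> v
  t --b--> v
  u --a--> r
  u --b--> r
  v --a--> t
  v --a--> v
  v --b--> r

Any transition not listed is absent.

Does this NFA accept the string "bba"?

Start in {r}.
Read 'b': r→{u}; now {u}.
Read 'b': u→{r}; now {r}.
Read 'a': r→{r}; now {r}.
The final set {r} contains no accepting state.

No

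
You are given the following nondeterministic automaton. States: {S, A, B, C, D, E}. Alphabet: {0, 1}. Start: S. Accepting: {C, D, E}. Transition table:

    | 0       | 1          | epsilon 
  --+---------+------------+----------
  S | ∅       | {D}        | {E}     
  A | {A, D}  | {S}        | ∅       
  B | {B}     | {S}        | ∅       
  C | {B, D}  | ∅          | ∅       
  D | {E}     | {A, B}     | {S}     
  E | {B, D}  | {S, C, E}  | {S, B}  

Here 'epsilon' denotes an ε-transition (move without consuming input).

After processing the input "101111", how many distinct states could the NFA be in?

Start: ε-closure({S}) = {S, B, E}.
Read '1': {S, B, E} → {S, B, C, D, E}.
Read '0': {S, B, C, D, E} → {S, B, D, E}.
Read '1': {S, B, D, E} → {S, A, B, C, D, E}.
Read '1': {S, A, B, C, D, E} → {S, A, B, C, D, E}.
Read '1': {S, A, B, C, D, E} → {S, A, B, C, D, E}.
Read '1': {S, A, B, C, D, E} → {S, A, B, C, D, E}.
That set has 6 states.

6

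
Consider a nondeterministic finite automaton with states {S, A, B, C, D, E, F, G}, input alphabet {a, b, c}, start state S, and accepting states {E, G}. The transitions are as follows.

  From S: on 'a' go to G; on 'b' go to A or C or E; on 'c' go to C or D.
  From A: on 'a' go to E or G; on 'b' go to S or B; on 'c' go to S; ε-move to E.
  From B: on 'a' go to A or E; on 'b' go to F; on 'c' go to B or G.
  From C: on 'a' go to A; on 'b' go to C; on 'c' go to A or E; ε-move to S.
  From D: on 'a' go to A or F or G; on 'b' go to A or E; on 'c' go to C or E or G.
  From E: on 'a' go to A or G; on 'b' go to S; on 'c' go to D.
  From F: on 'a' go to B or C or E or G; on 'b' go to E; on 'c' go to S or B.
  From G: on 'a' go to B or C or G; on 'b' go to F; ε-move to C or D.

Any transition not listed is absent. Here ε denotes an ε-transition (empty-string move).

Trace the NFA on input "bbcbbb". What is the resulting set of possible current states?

Start in {S}.
Read 'b': S→{A, C, E}; union {A, C, E}; ε-closure = {S, A, C, E}.
Read 'b': S→{A, C, E}, A→{S, B}, C→{C}, E→{S}; now {S, A, B, C, E}.
Read 'c': S→{C, D}, A→{S}, B→{B, G}, C→{A, E}, E→{D}; now {S, A, B, C, D, E, G}.
Read 'b': S→{A, C, E}, A→{S, B}, B→{F}, C→{C}, D→{A, E}, E→{S}, G→{F}; now {S, A, B, C, E, F}.
Read 'b': S→{A, C, E}, A→{S, B}, B→{F}, C→{C}, E→{S}, F→{E}; now {S, A, B, C, E, F}.
Read 'b': S→{A, C, E}, A→{S, B}, B→{F}, C→{C}, E→{S}, F→{E}; now {S, A, B, C, E, F}.

{S, A, B, C, E, F}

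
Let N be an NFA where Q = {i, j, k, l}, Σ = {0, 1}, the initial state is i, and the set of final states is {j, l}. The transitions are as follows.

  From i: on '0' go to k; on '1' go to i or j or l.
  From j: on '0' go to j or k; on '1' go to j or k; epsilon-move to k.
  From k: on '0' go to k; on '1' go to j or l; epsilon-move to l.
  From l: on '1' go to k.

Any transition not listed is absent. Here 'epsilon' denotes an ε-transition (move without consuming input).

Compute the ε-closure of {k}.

{k, l}

Begin with {k}.
ε-move k → l; add l.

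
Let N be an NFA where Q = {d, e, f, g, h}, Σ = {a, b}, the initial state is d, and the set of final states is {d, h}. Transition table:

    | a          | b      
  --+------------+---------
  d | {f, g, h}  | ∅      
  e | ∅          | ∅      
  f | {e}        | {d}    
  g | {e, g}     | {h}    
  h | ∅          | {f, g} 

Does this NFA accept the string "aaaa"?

No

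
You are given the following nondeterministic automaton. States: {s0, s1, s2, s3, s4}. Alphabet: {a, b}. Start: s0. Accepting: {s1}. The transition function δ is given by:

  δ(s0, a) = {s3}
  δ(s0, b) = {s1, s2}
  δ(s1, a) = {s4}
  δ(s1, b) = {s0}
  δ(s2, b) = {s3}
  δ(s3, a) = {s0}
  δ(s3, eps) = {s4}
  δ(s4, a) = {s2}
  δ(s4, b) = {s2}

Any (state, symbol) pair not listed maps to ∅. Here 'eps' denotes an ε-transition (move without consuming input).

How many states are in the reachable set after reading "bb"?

Start in {s0}.
Read 'b': s0→{s1, s2}; now {s1, s2}.
Read 'b': s1→{s0}, s2→{s3}; union {s0, s3}; ε-closure = {s0, s3, s4}.
That set has 3 states.

3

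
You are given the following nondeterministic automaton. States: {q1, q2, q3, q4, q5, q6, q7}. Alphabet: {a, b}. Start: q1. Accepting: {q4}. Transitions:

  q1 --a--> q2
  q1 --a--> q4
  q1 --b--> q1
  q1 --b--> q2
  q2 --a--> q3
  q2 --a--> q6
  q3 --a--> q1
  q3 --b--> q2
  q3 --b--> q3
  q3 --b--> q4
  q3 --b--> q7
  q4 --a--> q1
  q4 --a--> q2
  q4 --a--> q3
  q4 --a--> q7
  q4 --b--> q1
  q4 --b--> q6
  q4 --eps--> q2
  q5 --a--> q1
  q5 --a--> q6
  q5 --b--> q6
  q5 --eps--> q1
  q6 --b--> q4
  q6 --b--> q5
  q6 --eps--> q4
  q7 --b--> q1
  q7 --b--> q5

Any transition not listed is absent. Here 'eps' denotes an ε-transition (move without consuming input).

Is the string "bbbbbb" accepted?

Start in {q1}.
Read 'b': {q1} → {q1, q2}.
Read 'b': {q1, q2} → {q1, q2}.
Read 'b': {q1, q2} → {q1, q2}.
Read 'b': {q1, q2} → {q1, q2}.
Read 'b': {q1, q2} → {q1, q2}.
Read 'b': {q1, q2} → {q1, q2}.
The final set {q1, q2} contains no accepting state.

No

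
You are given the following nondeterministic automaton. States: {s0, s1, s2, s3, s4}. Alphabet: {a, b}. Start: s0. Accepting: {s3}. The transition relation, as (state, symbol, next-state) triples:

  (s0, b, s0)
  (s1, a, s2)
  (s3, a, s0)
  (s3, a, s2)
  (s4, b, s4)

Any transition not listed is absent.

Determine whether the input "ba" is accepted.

No

Start in {s0}.
Read 'b': {s0} → {s0}.
Read 'a': {s0} → ∅.
The final set ∅ contains no accepting state.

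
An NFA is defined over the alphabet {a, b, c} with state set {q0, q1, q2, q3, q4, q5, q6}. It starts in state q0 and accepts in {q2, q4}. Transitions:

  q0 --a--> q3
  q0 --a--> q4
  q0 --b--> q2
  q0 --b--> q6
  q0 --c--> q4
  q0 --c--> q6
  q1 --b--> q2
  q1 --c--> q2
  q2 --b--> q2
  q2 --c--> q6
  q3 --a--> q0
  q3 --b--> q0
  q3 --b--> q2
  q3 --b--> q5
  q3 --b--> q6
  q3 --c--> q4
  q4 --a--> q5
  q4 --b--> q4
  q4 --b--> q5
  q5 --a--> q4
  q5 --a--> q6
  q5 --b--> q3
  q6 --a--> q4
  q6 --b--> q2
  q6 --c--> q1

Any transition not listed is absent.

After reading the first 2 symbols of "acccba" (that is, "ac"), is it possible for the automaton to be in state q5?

No

Start in {q0}.
Read 'a': {q0} → {q3, q4}.
Read 'c': {q3, q4} → {q4}.
State q5 is not in {q4}.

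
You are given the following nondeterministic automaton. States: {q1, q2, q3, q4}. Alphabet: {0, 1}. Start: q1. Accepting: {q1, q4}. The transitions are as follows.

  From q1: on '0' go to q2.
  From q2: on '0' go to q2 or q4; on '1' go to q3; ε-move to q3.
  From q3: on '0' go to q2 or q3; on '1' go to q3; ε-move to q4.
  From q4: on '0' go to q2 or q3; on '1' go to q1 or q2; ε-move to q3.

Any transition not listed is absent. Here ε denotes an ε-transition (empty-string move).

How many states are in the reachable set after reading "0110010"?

3

Start in {q1}.
Read '0': q1→{q2}; union {q2}; ε-closure = {q2, q3, q4}.
Read '1': q2→{q3}, q3→{q3}, q4→{q1, q2}; union {q1, q2, q3}; ε-closure = {q1, q2, q3, q4}.
Read '1': q1→∅, q2→{q3}, q3→{q3}, q4→{q1, q2}; union {q1, q2, q3}; ε-closure = {q1, q2, q3, q4}.
Read '0': q1→{q2}, q2→{q2, q4}, q3→{q2, q3}, q4→{q2, q3}; now {q2, q3, q4}.
Read '0': q2→{q2, q4}, q3→{q2, q3}, q4→{q2, q3}; now {q2, q3, q4}.
Read '1': q2→{q3}, q3→{q3}, q4→{q1, q2}; union {q1, q2, q3}; ε-closure = {q1, q2, q3, q4}.
Read '0': q1→{q2}, q2→{q2, q4}, q3→{q2, q3}, q4→{q2, q3}; now {q2, q3, q4}.
That set has 3 states.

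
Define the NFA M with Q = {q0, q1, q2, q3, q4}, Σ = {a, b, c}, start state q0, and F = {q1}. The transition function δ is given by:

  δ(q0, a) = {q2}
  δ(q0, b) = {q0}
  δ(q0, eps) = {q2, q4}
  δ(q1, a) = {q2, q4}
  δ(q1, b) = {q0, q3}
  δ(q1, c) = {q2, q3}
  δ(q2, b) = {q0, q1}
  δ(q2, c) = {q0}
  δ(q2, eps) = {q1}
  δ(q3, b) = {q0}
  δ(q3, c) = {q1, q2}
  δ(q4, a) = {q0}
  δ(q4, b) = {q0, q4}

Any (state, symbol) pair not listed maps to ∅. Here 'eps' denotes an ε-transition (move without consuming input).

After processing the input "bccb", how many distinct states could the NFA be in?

5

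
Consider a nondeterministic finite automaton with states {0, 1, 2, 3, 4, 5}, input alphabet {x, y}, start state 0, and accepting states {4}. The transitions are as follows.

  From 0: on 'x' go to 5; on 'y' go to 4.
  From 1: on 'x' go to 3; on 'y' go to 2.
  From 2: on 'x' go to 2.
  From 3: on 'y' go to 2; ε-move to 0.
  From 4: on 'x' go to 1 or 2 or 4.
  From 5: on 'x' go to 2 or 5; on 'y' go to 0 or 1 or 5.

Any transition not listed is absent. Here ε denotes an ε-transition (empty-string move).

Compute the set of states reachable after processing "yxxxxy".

{0, 1, 2, 4, 5}

Start in {0}.
Read 'y': {0} → {4}.
Read 'x': {4} → {1, 2, 4}.
Read 'x': {1, 2, 4} → {0, 1, 2, 3, 4}.
Read 'x': {0, 1, 2, 3, 4} → {0, 1, 2, 3, 4, 5}.
Read 'x': {0, 1, 2, 3, 4, 5} → {0, 1, 2, 3, 4, 5}.
Read 'y': {0, 1, 2, 3, 4, 5} → {0, 1, 2, 4, 5}.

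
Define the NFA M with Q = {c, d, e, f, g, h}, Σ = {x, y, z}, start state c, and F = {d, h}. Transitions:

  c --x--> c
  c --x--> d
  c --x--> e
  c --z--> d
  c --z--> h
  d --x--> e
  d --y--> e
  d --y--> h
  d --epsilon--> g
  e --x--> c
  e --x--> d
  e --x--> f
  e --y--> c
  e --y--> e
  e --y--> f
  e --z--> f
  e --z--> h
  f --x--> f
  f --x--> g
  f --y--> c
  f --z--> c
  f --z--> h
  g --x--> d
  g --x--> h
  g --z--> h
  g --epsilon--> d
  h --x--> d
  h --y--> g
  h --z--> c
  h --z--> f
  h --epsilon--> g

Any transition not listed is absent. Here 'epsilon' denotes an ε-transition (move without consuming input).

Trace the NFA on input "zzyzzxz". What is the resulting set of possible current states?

{c, d, f, g, h}

Start in {c}.
Read 'z': {c} → {d, g, h}.
Read 'z': {d, g, h} → {c, d, f, g, h}.
Read 'y': {c, d, f, g, h} → {c, d, e, g, h}.
Read 'z': {c, d, e, g, h} → {c, d, f, g, h}.
Read 'z': {c, d, f, g, h} → {c, d, f, g, h}.
Read 'x': {c, d, f, g, h} → {c, d, e, f, g, h}.
Read 'z': {c, d, e, f, g, h} → {c, d, f, g, h}.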